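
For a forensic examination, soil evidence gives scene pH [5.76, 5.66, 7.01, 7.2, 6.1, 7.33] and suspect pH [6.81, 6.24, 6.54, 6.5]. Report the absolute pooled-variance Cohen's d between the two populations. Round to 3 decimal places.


Pooled-variance Cohen's d for soil pH comparison:
Scene mean = 39.06 / 6 = 6.51
Suspect mean = 26.09 / 4 = 6.5225
Scene sample variance s_s^2 = 0.57032
Suspect sample variance s_c^2 = 0.054425
Pooled variance = ((n_s-1)*s_s^2 + (n_c-1)*s_c^2) / (n_s + n_c - 2) = 0.376859
Pooled SD = sqrt(0.376859) = 0.613888
Mean difference = -0.0125
|d| = |-0.0125| / 0.613888 = 0.020

0.020


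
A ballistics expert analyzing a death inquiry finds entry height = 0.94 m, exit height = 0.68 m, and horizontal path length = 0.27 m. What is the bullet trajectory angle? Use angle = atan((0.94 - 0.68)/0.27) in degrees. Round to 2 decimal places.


Bullet trajectory angle:
Height difference = 0.94 - 0.68 = 0.26 m
angle = atan(0.26 / 0.27)
angle = atan(0.962963)
angle = 43.92 degrees

43.92


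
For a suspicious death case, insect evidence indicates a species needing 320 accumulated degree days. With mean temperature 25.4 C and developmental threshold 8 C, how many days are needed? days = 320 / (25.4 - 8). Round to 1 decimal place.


Insect development time:
Effective temperature = avg_temp - T_base = 25.4 - 8 = 17.4 C
Days = ADD / effective_temp = 320 / 17.4 = 18.4 days

18.4


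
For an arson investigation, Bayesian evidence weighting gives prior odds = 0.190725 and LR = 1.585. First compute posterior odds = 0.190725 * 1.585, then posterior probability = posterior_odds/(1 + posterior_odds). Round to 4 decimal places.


Bayesian evidence evaluation:
Posterior odds = prior_odds * LR = 0.190725 * 1.585 = 0.3022991
Posterior probability = posterior_odds / (1 + posterior_odds)
= 0.3022991 / (1 + 0.3022991)
= 0.3022991 / 1.3022991
= 0.2321

0.2321


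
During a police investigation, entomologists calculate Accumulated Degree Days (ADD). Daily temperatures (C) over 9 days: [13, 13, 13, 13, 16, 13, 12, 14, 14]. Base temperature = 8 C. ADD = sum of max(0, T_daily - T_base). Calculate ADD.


Computing ADD day by day:
Day 1: max(0, 13 - 8) = 5
Day 2: max(0, 13 - 8) = 5
Day 3: max(0, 13 - 8) = 5
Day 4: max(0, 13 - 8) = 5
Day 5: max(0, 16 - 8) = 8
Day 6: max(0, 13 - 8) = 5
Day 7: max(0, 12 - 8) = 4
Day 8: max(0, 14 - 8) = 6
Day 9: max(0, 14 - 8) = 6
Total ADD = 49

49


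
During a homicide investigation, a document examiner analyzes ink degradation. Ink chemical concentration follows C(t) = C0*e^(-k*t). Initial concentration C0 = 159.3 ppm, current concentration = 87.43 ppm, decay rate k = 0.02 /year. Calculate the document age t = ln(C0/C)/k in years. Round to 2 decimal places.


Document age estimation:
C0/C = 159.3 / 87.43 = 1.822029
ln(C0/C) = 0.599951
t = 0.599951 / 0.02 = 30.00 years

30.00


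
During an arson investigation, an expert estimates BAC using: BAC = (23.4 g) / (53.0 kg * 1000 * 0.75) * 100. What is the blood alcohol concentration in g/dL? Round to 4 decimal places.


Applying the Widmark formula:
BAC = (dose_g / (body_wt * 1000 * r)) * 100
Denominator = 53.0 * 1000 * 0.75 = 39750
BAC = (23.4 / 39750) * 100
BAC = 0.0589 g/dL

0.0589


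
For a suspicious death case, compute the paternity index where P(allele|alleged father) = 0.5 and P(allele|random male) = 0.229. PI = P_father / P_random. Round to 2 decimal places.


Paternity Index calculation:
PI = P(allele|father) / P(allele|random)
PI = 0.5 / 0.229
PI = 2.18

2.18


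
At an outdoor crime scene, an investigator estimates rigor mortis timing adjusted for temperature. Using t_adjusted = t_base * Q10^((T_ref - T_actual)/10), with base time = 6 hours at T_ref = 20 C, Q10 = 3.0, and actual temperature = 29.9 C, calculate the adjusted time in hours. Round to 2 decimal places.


Rigor mortis time adjustment:
Exponent = (T_ref - T_actual) / 10 = (20 - 29.9) / 10 = -0.99
Q10 factor = 3.0^-0.99 = 0.33702
t_adjusted = 6 * 0.33702 = 2.02 hours

2.02


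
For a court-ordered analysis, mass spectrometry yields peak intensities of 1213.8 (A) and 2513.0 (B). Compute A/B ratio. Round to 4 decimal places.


Spectral peak ratio:
Peak A = 1213.8 counts
Peak B = 2513.0 counts
Ratio = 1213.8 / 2513.0 = 0.4830

0.4830


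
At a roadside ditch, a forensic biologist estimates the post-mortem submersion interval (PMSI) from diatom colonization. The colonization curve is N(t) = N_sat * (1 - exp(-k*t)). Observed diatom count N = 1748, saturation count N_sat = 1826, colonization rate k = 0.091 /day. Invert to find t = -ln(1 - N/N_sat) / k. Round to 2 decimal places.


PMSI from diatom colonization curve:
N / N_sat = 1748 / 1826 = 0.957284
1 - N/N_sat = 0.042716
ln(1 - N/N_sat) = -3.153182
t = -ln(1 - N/N_sat) / k = -(-3.153182) / 0.091 = 34.65 days

34.65


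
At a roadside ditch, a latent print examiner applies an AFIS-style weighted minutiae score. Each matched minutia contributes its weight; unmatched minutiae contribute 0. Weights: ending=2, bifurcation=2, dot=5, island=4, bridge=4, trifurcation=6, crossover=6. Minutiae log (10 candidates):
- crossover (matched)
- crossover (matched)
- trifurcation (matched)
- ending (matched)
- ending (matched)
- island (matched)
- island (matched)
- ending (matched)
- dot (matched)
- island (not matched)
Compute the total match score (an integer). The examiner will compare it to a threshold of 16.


Weighted minutiae match score:
  crossover: matched, +6 (running total 6)
  crossover: matched, +6 (running total 12)
  trifurcation: matched, +6 (running total 18)
  ending: matched, +2 (running total 20)
  ending: matched, +2 (running total 22)
  island: matched, +4 (running total 26)
  island: matched, +4 (running total 30)
  ending: matched, +2 (running total 32)
  dot: matched, +5 (running total 37)
  island: not matched, +0
Total score = 37
Threshold = 16; verdict = identification

37


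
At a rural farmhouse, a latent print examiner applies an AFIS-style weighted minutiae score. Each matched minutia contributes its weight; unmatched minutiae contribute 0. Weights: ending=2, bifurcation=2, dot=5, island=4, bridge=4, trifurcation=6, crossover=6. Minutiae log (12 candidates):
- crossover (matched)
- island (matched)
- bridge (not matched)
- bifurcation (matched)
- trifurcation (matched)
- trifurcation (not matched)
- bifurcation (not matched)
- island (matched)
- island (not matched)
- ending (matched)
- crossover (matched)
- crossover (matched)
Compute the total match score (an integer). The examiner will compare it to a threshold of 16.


Weighted minutiae match score:
  crossover: matched, +6 (running total 6)
  island: matched, +4 (running total 10)
  bridge: not matched, +0
  bifurcation: matched, +2 (running total 12)
  trifurcation: matched, +6 (running total 18)
  trifurcation: not matched, +0
  bifurcation: not matched, +0
  island: matched, +4 (running total 22)
  island: not matched, +0
  ending: matched, +2 (running total 24)
  crossover: matched, +6 (running total 30)
  crossover: matched, +6 (running total 36)
Total score = 36
Threshold = 16; verdict = identification

36


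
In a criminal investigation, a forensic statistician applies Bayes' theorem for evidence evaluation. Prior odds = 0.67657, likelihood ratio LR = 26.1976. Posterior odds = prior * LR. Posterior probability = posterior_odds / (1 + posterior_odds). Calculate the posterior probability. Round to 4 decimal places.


Bayesian evidence evaluation:
Posterior odds = prior_odds * LR = 0.67657 * 26.1976 = 17.72451
Posterior probability = posterior_odds / (1 + posterior_odds)
= 17.72451 / (1 + 17.72451)
= 17.72451 / 18.72451
= 0.9466

0.9466


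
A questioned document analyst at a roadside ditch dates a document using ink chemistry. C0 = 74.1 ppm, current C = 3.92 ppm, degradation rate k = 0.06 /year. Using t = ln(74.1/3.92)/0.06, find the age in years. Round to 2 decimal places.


Document age estimation:
C0/C = 74.1 / 3.92 = 18.903061
ln(C0/C) = 2.939324
t = 2.939324 / 0.06 = 48.99 years

48.99


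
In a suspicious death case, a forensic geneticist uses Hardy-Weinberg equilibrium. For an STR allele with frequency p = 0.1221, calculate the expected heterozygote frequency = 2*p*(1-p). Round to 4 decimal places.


Hardy-Weinberg heterozygote frequency:
q = 1 - p = 1 - 0.1221 = 0.8779
2pq = 2 * 0.1221 * 0.8779 = 0.2144

0.2144


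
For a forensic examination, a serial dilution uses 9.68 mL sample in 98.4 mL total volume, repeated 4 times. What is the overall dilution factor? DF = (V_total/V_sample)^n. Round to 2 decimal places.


Dilution factor calculation:
Single dilution = V_total / V_sample = 98.4 / 9.68 ≈ 10.165289
Number of dilutions = 4
Total DF = (98.4 / 9.68)^4 (full precision, rounded at the end) = 10677.73

10677.73


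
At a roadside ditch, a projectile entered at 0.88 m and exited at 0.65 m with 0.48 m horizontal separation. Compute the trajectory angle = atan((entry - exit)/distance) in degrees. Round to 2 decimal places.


Bullet trajectory angle:
Height difference = 0.88 - 0.65 = 0.23 m
angle = atan(0.23 / 0.48)
angle = atan(0.479167)
angle = 25.60 degrees

25.60


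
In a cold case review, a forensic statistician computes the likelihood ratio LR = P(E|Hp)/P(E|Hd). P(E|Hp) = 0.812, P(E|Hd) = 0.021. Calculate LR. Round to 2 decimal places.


Likelihood ratio calculation:
LR = P(E|Hp) / P(E|Hd)
LR = 0.812 / 0.021
LR = 38.67

38.67


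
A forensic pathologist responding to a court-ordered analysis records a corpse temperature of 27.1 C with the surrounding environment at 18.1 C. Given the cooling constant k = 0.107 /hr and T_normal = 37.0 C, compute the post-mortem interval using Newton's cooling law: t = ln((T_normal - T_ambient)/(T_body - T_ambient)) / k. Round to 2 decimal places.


Using Newton's law of cooling:
t = ln((T_normal - T_ambient) / (T_body - T_ambient)) / k
T_normal - T_ambient = 18.9
T_body - T_ambient = 9.0
Ratio = 2.1
ln(ratio) = 0.741937
t = 0.741937 / 0.107 = 6.93 hours

6.93


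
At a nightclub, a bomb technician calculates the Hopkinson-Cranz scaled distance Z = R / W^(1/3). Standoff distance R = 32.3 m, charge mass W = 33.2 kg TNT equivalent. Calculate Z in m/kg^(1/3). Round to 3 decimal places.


Scaled distance calculation:
W^(1/3) = 33.2^(1/3) = 3.214001
Z = R / W^(1/3) = 32.3 / 3.214001
Z = 10.050 m/kg^(1/3)

10.050


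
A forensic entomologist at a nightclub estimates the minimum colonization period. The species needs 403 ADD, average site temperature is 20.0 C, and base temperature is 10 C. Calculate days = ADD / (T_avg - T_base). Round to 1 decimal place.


Insect development time:
Effective temperature = avg_temp - T_base = 20.0 - 10 = 10.0 C
Days = ADD / effective_temp = 403 / 10.0 = 40.3 days

40.3


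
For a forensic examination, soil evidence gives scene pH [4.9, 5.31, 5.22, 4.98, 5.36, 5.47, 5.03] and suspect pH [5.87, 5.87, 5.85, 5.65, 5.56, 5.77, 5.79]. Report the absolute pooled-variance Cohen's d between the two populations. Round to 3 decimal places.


Pooled-variance Cohen's d for soil pH comparison:
Scene mean = 36.27 / 7 = 5.181429
Suspect mean = 40.36 / 7 = 5.765714
Scene sample variance s_s^2 = 0.045981
Suspect sample variance s_c^2 = 0.014195
Pooled variance = ((n_s-1)*s_s^2 + (n_c-1)*s_c^2) / (n_s + n_c - 2) = 0.030088
Pooled SD = sqrt(0.030088) = 0.173459
Mean difference = -0.584286
|d| = |-0.584286| / 0.173459 = 3.368

3.368


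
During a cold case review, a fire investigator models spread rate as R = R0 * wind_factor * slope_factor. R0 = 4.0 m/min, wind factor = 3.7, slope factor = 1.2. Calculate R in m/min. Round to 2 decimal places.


Fire spread rate calculation:
R = R0 * wind_factor * slope_factor
= 4.0 * 3.7 * 1.2
= 14.8 * 1.2
= 17.76 m/min

17.76


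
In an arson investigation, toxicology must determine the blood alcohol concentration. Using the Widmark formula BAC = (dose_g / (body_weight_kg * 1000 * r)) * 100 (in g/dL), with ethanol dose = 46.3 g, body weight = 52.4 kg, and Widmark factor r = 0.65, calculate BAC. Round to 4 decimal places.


Applying the Widmark formula:
BAC = (dose_g / (body_wt * 1000 * r)) * 100
Denominator = 52.4 * 1000 * 0.65 = 34060
BAC = (46.3 / 34060) * 100
BAC = 0.1359 g/dL

0.1359


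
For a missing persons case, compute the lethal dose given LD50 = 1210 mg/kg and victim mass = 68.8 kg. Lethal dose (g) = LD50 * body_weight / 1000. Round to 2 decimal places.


Lethal dose calculation:
Lethal dose = LD50 * body_weight / 1000
= 1210 * 68.8 / 1000
= 83248 / 1000
= 83.25 g

83.25


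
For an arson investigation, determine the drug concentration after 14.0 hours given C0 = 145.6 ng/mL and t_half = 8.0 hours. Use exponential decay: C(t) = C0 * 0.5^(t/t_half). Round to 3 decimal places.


Drug concentration decay:
Number of half-lives = t / t_half = 14.0 / 8.0 = 1.75
Decay factor = 0.5^1.75 = 0.29730178
C(t) = 145.6 * 0.29730178 = 43.287 ng/mL

43.287


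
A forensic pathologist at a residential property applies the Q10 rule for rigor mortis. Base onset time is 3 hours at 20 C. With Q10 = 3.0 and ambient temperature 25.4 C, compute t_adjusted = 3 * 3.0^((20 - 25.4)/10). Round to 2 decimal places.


Rigor mortis time adjustment:
Exponent = (T_ref - T_actual) / 10 = (20 - 25.4) / 10 = -0.54
Q10 factor = 3.0^-0.54 = 0.55253
t_adjusted = 3 * 0.55253 = 1.66 hours

1.66


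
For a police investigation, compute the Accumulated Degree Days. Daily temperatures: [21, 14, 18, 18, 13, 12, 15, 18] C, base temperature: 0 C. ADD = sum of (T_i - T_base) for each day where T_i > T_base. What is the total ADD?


Computing ADD day by day:
Day 1: max(0, 21 - 0) = 21
Day 2: max(0, 14 - 0) = 14
Day 3: max(0, 18 - 0) = 18
Day 4: max(0, 18 - 0) = 18
Day 5: max(0, 13 - 0) = 13
Day 6: max(0, 12 - 0) = 12
Day 7: max(0, 15 - 0) = 15
Day 8: max(0, 18 - 0) = 18
Total ADD = 129

129


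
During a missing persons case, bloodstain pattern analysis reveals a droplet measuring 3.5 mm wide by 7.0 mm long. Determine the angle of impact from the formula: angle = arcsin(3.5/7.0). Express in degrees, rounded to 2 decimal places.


Blood spatter impact angle calculation:
width / length = 3.5 / 7.0 = 0.5
angle = arcsin(0.5)
angle = 30.00 degrees

30.00


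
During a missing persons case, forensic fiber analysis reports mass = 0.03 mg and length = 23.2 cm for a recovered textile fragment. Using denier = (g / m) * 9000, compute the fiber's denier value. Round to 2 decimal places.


Denier calculation:
Mass in grams = 0.03 mg / 1000 = 0.00003 g
Length in meters = 23.2 cm / 100 = 0.232 m
Linear density = mass / length = 0.00003 / 0.232 = 0.00012931 g/m
Denier = (g/m) * 9000 = 0.00012931 * 9000 = 1.16

1.16


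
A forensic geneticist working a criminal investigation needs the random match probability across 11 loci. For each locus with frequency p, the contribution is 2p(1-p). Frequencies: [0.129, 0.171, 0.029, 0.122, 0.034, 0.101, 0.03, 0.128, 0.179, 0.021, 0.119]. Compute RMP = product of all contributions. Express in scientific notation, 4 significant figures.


Computing RMP for 11 loci:
Locus 1: 2 * 0.129 * 0.871 = 0.224718
Locus 2: 2 * 0.171 * 0.829 = 0.283518
Locus 3: 2 * 0.029 * 0.971 = 0.056318
Locus 4: 2 * 0.122 * 0.878 = 0.214232
Locus 5: 2 * 0.034 * 0.966 = 0.065688
Locus 6: 2 * 0.101 * 0.899 = 0.181598
Locus 7: 2 * 0.03 * 0.97 = 0.0582
Locus 8: 2 * 0.128 * 0.872 = 0.223232
Locus 9: 2 * 0.179 * 0.821 = 0.293918
Locus 10: 2 * 0.021 * 0.979 = 0.041118
Locus 11: 2 * 0.119 * 0.881 = 0.209678
RMP = 3.019e-10

3.019e-10


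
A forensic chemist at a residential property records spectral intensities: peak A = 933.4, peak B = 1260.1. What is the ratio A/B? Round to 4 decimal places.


Spectral peak ratio:
Peak A = 933.4 counts
Peak B = 1260.1 counts
Ratio = 933.4 / 1260.1 = 0.7407

0.7407


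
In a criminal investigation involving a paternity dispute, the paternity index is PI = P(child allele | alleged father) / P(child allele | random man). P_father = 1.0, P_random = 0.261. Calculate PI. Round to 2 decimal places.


Paternity Index calculation:
PI = P(allele|father) / P(allele|random)
PI = 1.0 / 0.261
PI = 3.83

3.83


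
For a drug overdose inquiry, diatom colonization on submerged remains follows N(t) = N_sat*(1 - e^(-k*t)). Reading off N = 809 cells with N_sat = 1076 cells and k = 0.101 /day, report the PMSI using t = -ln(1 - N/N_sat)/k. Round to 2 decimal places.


PMSI from diatom colonization curve:
N / N_sat = 809 / 1076 = 0.751859
1 - N/N_sat = 0.248141
ln(1 - N/N_sat) = -1.393758
t = -ln(1 - N/N_sat) / k = -(-1.393758) / 0.101 = 13.80 days

13.80


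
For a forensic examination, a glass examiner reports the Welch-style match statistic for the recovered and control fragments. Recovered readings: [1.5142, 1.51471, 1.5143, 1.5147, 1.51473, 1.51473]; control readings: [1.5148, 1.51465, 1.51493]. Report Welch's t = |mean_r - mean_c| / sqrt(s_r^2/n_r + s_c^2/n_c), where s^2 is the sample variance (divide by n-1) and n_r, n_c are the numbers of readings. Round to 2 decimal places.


Welch's t-criterion for glass RI comparison:
Recovered mean = sum / n_r = 9.08737 / 6 = 1.5145617
Control mean = sum / n_c = 4.54438 / 3 = 1.5147933
Recovered sample variance s_r^2 = 5.94167e-08
Control sample variance s_c^2 = 1.96333e-08
Welch SE (unpooled) = sqrt(s_r^2/n_r + s_c^2/n_c) = sqrt(9.90278e-09 + 6.54444e-09) = sqrt(1.64472e-08) = 0.000128247
|mean_r - mean_c| = 0.000231667
t = 0.000231667 / 0.000128247 = 1.81

1.81


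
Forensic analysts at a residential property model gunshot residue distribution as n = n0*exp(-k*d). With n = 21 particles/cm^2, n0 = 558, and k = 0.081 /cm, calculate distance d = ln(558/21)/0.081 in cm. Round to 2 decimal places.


GSR distance calculation:
n0/n = 558 / 21 = 26.571429
ln(n0/n) = 3.279837
d = 3.279837 / 0.081 = 40.49 cm

40.49


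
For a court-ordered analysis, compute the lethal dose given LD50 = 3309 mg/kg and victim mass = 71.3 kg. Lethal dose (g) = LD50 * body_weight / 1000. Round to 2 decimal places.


Lethal dose calculation:
Lethal dose = LD50 * body_weight / 1000
= 3309 * 71.3 / 1000
= 235931.7 / 1000
= 235.93 g

235.93


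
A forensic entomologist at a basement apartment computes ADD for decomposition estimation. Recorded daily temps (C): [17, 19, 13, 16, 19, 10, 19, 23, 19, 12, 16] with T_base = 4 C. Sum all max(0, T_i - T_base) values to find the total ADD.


Computing ADD day by day:
Day 1: max(0, 17 - 4) = 13
Day 2: max(0, 19 - 4) = 15
Day 3: max(0, 13 - 4) = 9
Day 4: max(0, 16 - 4) = 12
Day 5: max(0, 19 - 4) = 15
Day 6: max(0, 10 - 4) = 6
Day 7: max(0, 19 - 4) = 15
Day 8: max(0, 23 - 4) = 19
Day 9: max(0, 19 - 4) = 15
Day 10: max(0, 12 - 4) = 8
Day 11: max(0, 16 - 4) = 12
Total ADD = 139

139


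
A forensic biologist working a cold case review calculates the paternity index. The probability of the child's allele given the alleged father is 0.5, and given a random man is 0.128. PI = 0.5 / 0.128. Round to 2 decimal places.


Paternity Index calculation:
PI = P(allele|father) / P(allele|random)
PI = 0.5 / 0.128
PI = 3.91

3.91


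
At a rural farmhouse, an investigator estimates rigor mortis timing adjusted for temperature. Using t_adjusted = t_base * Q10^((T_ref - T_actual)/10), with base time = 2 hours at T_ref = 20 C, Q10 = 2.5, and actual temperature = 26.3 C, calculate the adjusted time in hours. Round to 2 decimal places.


Rigor mortis time adjustment:
Exponent = (T_ref - T_actual) / 10 = (20 - 26.3) / 10 = -0.63
Q10 factor = 2.5^-0.63 = 0.56143
t_adjusted = 2 * 0.56143 = 1.12 hours

1.12


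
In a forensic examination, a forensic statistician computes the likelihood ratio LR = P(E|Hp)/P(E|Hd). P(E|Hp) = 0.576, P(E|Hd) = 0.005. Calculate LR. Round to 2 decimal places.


Likelihood ratio calculation:
LR = P(E|Hp) / P(E|Hd)
LR = 0.576 / 0.005
LR = 115.20

115.20


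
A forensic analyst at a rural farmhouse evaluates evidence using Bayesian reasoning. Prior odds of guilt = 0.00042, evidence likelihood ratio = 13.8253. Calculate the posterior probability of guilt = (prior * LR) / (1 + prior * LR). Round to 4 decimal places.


Bayesian evidence evaluation:
Posterior odds = prior_odds * LR = 0.00042 * 13.8253 = 0.005806626
Posterior probability = posterior_odds / (1 + posterior_odds)
= 0.005806626 / (1 + 0.005806626)
= 0.005806626 / 1.005806626
= 0.0058

0.0058


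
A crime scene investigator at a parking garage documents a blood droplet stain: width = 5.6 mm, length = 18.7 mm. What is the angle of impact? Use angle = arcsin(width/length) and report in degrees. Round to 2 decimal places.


Blood spatter impact angle calculation:
width / length = 5.6 / 18.7 = 0.299465
angle = arcsin(0.299465)
angle = 17.43 degrees

17.43


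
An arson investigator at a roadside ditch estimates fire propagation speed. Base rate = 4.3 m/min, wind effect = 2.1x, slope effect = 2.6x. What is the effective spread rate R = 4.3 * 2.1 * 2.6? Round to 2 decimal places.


Fire spread rate calculation:
R = R0 * wind_factor * slope_factor
= 4.3 * 2.1 * 2.6
= 9.03 * 2.6
= 23.48 m/min

23.48


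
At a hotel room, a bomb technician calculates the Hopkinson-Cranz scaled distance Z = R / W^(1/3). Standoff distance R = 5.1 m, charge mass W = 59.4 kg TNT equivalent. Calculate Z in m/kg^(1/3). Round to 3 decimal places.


Scaled distance calculation:
W^(1/3) = 59.4^(1/3) = 3.901774
Z = R / W^(1/3) = 5.1 / 3.901774
Z = 1.307 m/kg^(1/3)

1.307


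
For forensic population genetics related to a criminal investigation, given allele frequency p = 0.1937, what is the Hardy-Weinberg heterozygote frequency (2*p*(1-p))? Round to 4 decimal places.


Hardy-Weinberg heterozygote frequency:
q = 1 - p = 1 - 0.1937 = 0.8063
2pq = 2 * 0.1937 * 0.8063 = 0.3124

0.3124


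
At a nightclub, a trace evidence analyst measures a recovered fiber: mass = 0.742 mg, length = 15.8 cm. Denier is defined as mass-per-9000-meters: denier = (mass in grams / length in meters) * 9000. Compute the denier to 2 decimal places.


Denier calculation:
Mass in grams = 0.742 mg / 1000 = 0.000742 g
Length in meters = 15.8 cm / 100 = 0.158 m
Linear density = mass / length = 0.000742 / 0.158 = 0.0046962 g/m
Denier = (g/m) * 9000 = 0.0046962 * 9000 = 42.27

42.27


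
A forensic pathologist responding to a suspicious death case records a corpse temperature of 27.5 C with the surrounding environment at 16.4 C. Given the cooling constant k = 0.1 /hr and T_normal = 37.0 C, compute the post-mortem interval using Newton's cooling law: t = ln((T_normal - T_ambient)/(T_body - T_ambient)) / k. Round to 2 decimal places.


Using Newton's law of cooling:
t = ln((T_normal - T_ambient) / (T_body - T_ambient)) / k
T_normal - T_ambient = 20.6
T_body - T_ambient = 11.1
Ratio = 1.855856
ln(ratio) = 0.618346
t = 0.618346 / 0.1 = 6.18 hours

6.18


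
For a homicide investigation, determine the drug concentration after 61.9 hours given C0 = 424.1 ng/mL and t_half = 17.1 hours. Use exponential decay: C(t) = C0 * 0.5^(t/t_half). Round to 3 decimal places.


Drug concentration decay:
Number of half-lives = t / t_half = 61.9 / 17.1 = 3.619883
Decay factor = 0.5^3.619883 = 0.08134046
C(t) = 424.1 * 0.08134046 = 34.496 ng/mL

34.496


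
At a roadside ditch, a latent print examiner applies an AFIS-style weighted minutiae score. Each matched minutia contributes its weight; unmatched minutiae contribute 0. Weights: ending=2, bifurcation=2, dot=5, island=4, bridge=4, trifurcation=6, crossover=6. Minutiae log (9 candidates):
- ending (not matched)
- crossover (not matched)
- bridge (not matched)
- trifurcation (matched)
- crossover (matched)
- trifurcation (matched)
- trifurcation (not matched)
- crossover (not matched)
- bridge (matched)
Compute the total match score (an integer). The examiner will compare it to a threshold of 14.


Weighted minutiae match score:
  ending: not matched, +0
  crossover: not matched, +0
  bridge: not matched, +0
  trifurcation: matched, +6 (running total 6)
  crossover: matched, +6 (running total 12)
  trifurcation: matched, +6 (running total 18)
  trifurcation: not matched, +0
  crossover: not matched, +0
  bridge: matched, +4 (running total 22)
Total score = 22
Threshold = 14; verdict = identification

22


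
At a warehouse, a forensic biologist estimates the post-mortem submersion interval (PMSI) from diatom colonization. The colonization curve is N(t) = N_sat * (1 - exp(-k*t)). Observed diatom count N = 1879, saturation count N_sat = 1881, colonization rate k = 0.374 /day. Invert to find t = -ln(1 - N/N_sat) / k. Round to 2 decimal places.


PMSI from diatom colonization curve:
N / N_sat = 1879 / 1881 = 0.998937
1 - N/N_sat = 0.001063
ln(1 - N/N_sat) = -6.84666
t = -ln(1 - N/N_sat) / k = -(-6.84666) / 0.374 = 18.31 days

18.31


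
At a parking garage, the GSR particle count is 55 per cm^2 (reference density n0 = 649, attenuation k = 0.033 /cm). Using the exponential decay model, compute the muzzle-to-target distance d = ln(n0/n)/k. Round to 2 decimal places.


GSR distance calculation:
n0/n = 649 / 55 = 11.8
ln(n0/n) = 2.4681
d = 2.4681 / 0.033 = 74.79 cm

74.79


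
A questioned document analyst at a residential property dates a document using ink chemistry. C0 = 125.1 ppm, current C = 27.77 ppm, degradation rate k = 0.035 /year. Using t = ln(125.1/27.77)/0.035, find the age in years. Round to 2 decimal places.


Document age estimation:
C0/C = 125.1 / 27.77 = 4.504861
ln(C0/C) = 1.505157
t = 1.505157 / 0.035 = 43.00 years

43.00


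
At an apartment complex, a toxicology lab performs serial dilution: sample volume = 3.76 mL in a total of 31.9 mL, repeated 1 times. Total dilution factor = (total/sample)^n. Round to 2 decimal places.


Dilution factor calculation:
Single dilution = V_total / V_sample = 31.9 / 3.76 ≈ 8.484043
Number of dilutions = 1
Total DF = (31.9 / 3.76)^1 (full precision, rounded at the end) = 8.48

8.48


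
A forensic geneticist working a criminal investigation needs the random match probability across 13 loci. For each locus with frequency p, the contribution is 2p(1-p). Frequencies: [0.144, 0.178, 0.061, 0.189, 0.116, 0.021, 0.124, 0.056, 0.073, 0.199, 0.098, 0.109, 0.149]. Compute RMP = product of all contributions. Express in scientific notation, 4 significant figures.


Computing RMP for 13 loci:
Locus 1: 2 * 0.144 * 0.856 = 0.246528
Locus 2: 2 * 0.178 * 0.822 = 0.292632
Locus 3: 2 * 0.061 * 0.939 = 0.114558
Locus 4: 2 * 0.189 * 0.811 = 0.306558
Locus 5: 2 * 0.116 * 0.884 = 0.205088
Locus 6: 2 * 0.021 * 0.979 = 0.041118
Locus 7: 2 * 0.124 * 0.876 = 0.217248
Locus 8: 2 * 0.056 * 0.944 = 0.105728
Locus 9: 2 * 0.073 * 0.927 = 0.135342
Locus 10: 2 * 0.199 * 0.801 = 0.318798
Locus 11: 2 * 0.098 * 0.902 = 0.176792
Locus 12: 2 * 0.109 * 0.891 = 0.194238
Locus 13: 2 * 0.149 * 0.851 = 0.253598
RMP = 1.844e-10

1.844e-10


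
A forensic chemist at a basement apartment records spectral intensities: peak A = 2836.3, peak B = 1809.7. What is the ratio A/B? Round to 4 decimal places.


Spectral peak ratio:
Peak A = 2836.3 counts
Peak B = 1809.7 counts
Ratio = 2836.3 / 1809.7 = 1.5673

1.5673


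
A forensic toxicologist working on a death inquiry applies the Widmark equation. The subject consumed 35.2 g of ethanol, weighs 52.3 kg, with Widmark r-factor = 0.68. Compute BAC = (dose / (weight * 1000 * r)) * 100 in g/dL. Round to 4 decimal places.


Applying the Widmark formula:
BAC = (dose_g / (body_wt * 1000 * r)) * 100
Denominator = 52.3 * 1000 * 0.68 = 35564
BAC = (35.2 / 35564) * 100
BAC = 0.0990 g/dL

0.0990


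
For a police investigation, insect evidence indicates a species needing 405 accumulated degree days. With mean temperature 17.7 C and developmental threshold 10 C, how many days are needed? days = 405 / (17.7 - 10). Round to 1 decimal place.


Insect development time:
Effective temperature = avg_temp - T_base = 17.7 - 10 = 7.7 C
Days = ADD / effective_temp = 405 / 7.7 = 52.6 days

52.6


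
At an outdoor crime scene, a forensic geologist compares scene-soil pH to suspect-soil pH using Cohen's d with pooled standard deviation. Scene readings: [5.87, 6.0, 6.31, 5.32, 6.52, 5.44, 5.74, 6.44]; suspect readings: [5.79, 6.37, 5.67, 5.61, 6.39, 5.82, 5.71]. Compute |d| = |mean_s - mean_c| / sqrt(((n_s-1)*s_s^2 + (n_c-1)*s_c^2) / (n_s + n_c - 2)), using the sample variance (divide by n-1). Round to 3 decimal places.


Pooled-variance Cohen's d for soil pH comparison:
Scene mean = 47.64 / 8 = 5.955
Suspect mean = 41.36 / 7 = 5.908571
Scene sample variance s_s^2 = 0.200629
Suspect sample variance s_c^2 = 0.108681
Pooled variance = ((n_s-1)*s_s^2 + (n_c-1)*s_c^2) / (n_s + n_c - 2) = 0.158191
Pooled SD = sqrt(0.158191) = 0.397732
Mean difference = 0.046429
|d| = |0.046429| / 0.397732 = 0.117

0.117


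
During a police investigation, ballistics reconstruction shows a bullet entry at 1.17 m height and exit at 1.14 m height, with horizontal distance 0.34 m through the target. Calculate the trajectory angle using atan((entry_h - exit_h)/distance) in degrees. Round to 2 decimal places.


Bullet trajectory angle:
Height difference = 1.17 - 1.14 = 0.03 m
angle = atan(0.03 / 0.34)
angle = atan(0.088235)
angle = 5.04 degrees

5.04


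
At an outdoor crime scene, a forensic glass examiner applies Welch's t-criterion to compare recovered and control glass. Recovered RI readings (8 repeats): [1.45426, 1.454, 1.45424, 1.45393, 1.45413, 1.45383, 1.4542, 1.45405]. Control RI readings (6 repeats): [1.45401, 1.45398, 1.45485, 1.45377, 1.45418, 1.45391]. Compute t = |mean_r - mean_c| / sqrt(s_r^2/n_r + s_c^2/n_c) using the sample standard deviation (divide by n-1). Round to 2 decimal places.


Welch's t-criterion for glass RI comparison:
Recovered mean = sum / n_r = 11.63264 / 8 = 1.45408
Control mean = sum / n_c = 8.7247 / 6 = 1.4541167
Recovered sample variance s_r^2 = 2.38857e-08
Control sample variance s_c^2 = 1.46947e-07
Welch SE (unpooled) = sqrt(s_r^2/n_r + s_c^2/n_c) = sqrt(2.98571e-09 + 2.44911e-08) = sqrt(2.74768e-08) = 0.000165761
|mean_r - mean_c| = 3.66667e-05
t = 3.66667e-05 / 0.000165761 = 0.22

0.22


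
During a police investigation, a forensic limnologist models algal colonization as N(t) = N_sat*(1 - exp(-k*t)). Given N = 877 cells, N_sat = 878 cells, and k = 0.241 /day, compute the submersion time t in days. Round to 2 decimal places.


PMSI from diatom colonization curve:
N / N_sat = 877 / 878 = 0.998861
1 - N/N_sat = 0.001139
ln(1 - N/N_sat) = -6.777605
t = -ln(1 - N/N_sat) / k = -(-6.777605) / 0.241 = 28.12 days

28.12


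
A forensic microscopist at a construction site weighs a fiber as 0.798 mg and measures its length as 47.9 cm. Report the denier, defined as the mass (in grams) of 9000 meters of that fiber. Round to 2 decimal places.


Denier calculation:
Mass in grams = 0.798 mg / 1000 = 0.000798 g
Length in meters = 47.9 cm / 100 = 0.479 m
Linear density = mass / length = 0.000798 / 0.479 = 0.00166597 g/m
Denier = (g/m) * 9000 = 0.00166597 * 9000 = 14.99

14.99


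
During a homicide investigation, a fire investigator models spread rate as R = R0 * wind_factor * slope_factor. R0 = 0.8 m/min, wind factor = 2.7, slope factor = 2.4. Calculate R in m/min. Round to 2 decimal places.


Fire spread rate calculation:
R = R0 * wind_factor * slope_factor
= 0.8 * 2.7 * 2.4
= 2.16 * 2.4
= 5.18 m/min

5.18


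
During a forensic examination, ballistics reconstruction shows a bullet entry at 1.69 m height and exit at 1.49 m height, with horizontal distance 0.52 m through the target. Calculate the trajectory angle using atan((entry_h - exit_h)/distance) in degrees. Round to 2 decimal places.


Bullet trajectory angle:
Height difference = 1.69 - 1.49 = 0.2 m
angle = atan(0.2 / 0.52)
angle = atan(0.384615)
angle = 21.04 degrees

21.04


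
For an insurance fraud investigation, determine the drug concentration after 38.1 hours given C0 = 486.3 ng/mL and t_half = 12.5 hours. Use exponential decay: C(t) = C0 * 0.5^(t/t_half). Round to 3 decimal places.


Drug concentration decay:
Number of half-lives = t / t_half = 38.1 / 12.5 = 3.048
Decay factor = 0.5^3.048 = 0.12090954
C(t) = 486.3 * 0.12090954 = 58.798 ng/mL

58.798


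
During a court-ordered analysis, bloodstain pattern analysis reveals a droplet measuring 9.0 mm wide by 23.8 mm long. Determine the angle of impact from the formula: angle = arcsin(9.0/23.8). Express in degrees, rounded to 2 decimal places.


Blood spatter impact angle calculation:
width / length = 9.0 / 23.8 = 0.378151
angle = arcsin(0.378151)
angle = 22.22 degrees

22.22


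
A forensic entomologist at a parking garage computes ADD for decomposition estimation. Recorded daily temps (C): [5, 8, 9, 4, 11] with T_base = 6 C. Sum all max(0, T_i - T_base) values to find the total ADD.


Computing ADD day by day:
Day 1: max(0, 5 - 6) = 0
Day 2: max(0, 8 - 6) = 2
Day 3: max(0, 9 - 6) = 3
Day 4: max(0, 4 - 6) = 0
Day 5: max(0, 11 - 6) = 5
Total ADD = 10

10


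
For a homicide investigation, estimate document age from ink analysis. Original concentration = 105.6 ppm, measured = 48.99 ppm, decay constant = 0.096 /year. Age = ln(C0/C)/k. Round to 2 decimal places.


Document age estimation:
C0/C = 105.6 / 48.99 = 2.155542
ln(C0/C) = 0.768042
t = 0.768042 / 0.096 = 8.00 years

8.00


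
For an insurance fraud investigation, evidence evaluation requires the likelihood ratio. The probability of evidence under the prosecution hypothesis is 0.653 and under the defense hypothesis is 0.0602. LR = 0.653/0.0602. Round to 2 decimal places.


Likelihood ratio calculation:
LR = P(E|Hp) / P(E|Hd)
LR = 0.653 / 0.0602
LR = 10.85

10.85


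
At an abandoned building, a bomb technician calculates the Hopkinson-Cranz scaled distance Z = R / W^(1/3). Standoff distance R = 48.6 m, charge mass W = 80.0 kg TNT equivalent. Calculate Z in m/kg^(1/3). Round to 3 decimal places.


Scaled distance calculation:
W^(1/3) = 80.0^(1/3) = 4.308869
Z = R / W^(1/3) = 48.6 / 4.308869
Z = 11.279 m/kg^(1/3)

11.279


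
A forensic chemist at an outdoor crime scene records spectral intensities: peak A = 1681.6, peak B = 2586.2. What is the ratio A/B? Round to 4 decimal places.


Spectral peak ratio:
Peak A = 1681.6 counts
Peak B = 2586.2 counts
Ratio = 1681.6 / 2586.2 = 0.6502

0.6502


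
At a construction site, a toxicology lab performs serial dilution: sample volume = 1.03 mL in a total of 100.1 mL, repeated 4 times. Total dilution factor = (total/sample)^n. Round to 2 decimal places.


Dilution factor calculation:
Single dilution = V_total / V_sample = 100.1 / 1.03 ≈ 97.184466
Number of dilutions = 4
Total DF = (100.1 / 1.03)^4 (full precision, rounded at the end) = 89204633.06

89204633.06


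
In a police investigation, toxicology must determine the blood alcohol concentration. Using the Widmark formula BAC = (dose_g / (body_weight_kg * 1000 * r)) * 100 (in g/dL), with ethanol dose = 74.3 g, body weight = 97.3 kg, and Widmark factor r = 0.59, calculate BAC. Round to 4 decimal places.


Applying the Widmark formula:
BAC = (dose_g / (body_wt * 1000 * r)) * 100
Denominator = 97.3 * 1000 * 0.59 = 57407
BAC = (74.3 / 57407) * 100
BAC = 0.1294 g/dL

0.1294


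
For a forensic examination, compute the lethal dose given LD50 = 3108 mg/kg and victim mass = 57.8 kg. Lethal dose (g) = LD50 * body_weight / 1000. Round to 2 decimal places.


Lethal dose calculation:
Lethal dose = LD50 * body_weight / 1000
= 3108 * 57.8 / 1000
= 179642.4 / 1000
= 179.64 g

179.64


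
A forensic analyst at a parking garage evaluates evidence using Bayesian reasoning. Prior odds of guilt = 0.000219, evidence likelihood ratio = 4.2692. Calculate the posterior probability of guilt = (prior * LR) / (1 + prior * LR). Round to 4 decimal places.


Bayesian evidence evaluation:
Posterior odds = prior_odds * LR = 0.000219 * 4.2692 = 0.0009349548
Posterior probability = posterior_odds / (1 + posterior_odds)
= 0.0009349548 / (1 + 0.0009349548)
= 0.0009349548 / 1.0009349548
= 0.0009

0.0009


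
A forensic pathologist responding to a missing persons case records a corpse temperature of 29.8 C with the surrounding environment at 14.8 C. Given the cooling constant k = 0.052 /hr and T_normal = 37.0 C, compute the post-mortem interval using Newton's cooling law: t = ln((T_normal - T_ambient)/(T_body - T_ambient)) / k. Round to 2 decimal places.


Using Newton's law of cooling:
t = ln((T_normal - T_ambient) / (T_body - T_ambient)) / k
T_normal - T_ambient = 22.2
T_body - T_ambient = 15.0
Ratio = 1.48
ln(ratio) = 0.392042
t = 0.392042 / 0.052 = 7.54 hours

7.54


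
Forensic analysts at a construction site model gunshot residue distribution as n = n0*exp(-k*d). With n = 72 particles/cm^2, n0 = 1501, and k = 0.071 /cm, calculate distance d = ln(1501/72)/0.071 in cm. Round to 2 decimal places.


GSR distance calculation:
n0/n = 1501 / 72 = 20.847222
ln(n0/n) = 3.037221
d = 3.037221 / 0.071 = 42.78 cm

42.78


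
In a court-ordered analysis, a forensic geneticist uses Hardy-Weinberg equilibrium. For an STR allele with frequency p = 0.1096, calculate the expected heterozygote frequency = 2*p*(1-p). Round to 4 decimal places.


Hardy-Weinberg heterozygote frequency:
q = 1 - p = 1 - 0.1096 = 0.8904
2pq = 2 * 0.1096 * 0.8904 = 0.1952

0.1952


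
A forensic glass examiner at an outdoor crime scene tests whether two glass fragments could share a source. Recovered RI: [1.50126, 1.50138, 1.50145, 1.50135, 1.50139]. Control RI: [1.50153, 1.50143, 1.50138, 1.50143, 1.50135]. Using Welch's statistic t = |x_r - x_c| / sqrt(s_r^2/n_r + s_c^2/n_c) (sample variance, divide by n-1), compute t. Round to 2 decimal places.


Welch's t-criterion for glass RI comparison:
Recovered mean = sum / n_r = 7.50683 / 5 = 1.501366
Control mean = sum / n_c = 7.50712 / 5 = 1.501424
Recovered sample variance s_r^2 = 4.83e-09
Control sample variance s_c^2 = 4.68e-09
Welch SE (unpooled) = sqrt(s_r^2/n_r + s_c^2/n_c) = sqrt(9.66e-10 + 9.36e-10) = sqrt(1.902e-09) = 4.36119e-05
|mean_r - mean_c| = 5.8e-05
t = 5.8e-05 / 4.36119e-05 = 1.33

1.33


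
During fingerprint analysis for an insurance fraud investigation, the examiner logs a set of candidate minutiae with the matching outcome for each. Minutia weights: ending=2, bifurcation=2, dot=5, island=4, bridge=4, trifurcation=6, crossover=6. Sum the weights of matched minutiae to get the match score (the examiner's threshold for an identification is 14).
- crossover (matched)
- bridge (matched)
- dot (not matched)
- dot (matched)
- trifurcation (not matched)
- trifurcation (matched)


Weighted minutiae match score:
  crossover: matched, +6 (running total 6)
  bridge: matched, +4 (running total 10)
  dot: not matched, +0
  dot: matched, +5 (running total 15)
  trifurcation: not matched, +0
  trifurcation: matched, +6 (running total 21)
Total score = 21
Threshold = 14; verdict = identification

21


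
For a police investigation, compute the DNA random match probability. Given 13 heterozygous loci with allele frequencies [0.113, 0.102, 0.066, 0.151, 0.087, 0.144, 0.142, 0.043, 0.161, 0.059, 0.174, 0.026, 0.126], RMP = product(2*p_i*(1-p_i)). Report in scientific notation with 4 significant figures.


Computing RMP for 13 loci:
Locus 1: 2 * 0.113 * 0.887 = 0.200462
Locus 2: 2 * 0.102 * 0.898 = 0.183192
Locus 3: 2 * 0.066 * 0.934 = 0.123288
Locus 4: 2 * 0.151 * 0.849 = 0.256398
Locus 5: 2 * 0.087 * 0.913 = 0.158862
Locus 6: 2 * 0.144 * 0.856 = 0.246528
Locus 7: 2 * 0.142 * 0.858 = 0.243672
Locus 8: 2 * 0.043 * 0.957 = 0.082302
Locus 9: 2 * 0.161 * 0.839 = 0.270158
Locus 10: 2 * 0.059 * 0.941 = 0.111038
Locus 11: 2 * 0.174 * 0.826 = 0.287448
Locus 12: 2 * 0.026 * 0.974 = 0.050648
Locus 13: 2 * 0.126 * 0.874 = 0.220248
RMP = 8.770e-11

8.770e-11


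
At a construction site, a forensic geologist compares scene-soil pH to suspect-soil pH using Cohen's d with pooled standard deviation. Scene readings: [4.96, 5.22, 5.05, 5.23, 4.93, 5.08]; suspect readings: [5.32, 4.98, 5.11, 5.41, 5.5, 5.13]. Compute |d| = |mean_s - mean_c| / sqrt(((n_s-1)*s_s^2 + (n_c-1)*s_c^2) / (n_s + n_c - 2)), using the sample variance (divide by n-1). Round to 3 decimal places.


Pooled-variance Cohen's d for soil pH comparison:
Scene mean = 30.47 / 6 = 5.078333
Suspect mean = 31.45 / 6 = 5.241667
Scene sample variance s_s^2 = 0.015977
Suspect sample variance s_c^2 = 0.039897
Pooled variance = ((n_s-1)*s_s^2 + (n_c-1)*s_c^2) / (n_s + n_c - 2) = 0.027937
Pooled SD = sqrt(0.027937) = 0.167144
Mean difference = -0.163333
|d| = |-0.163333| / 0.167144 = 0.977

0.977
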